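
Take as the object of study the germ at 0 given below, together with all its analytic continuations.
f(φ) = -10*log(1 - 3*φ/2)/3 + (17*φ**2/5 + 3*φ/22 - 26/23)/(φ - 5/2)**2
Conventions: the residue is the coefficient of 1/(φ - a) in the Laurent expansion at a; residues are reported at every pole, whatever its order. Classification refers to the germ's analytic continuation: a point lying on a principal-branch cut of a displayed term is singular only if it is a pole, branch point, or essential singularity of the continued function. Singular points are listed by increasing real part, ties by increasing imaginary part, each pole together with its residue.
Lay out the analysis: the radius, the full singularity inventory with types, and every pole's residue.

Radius of convergence at 0: 2/3.
At 2/3: a logarithmic branch point.
At 5/2: a pole of order 2; residue 377/22.

Denominator factor (φ - 5/2)^2: pole of order 2 at 5/2, modulus 5/2.
Branch term (-10/3)*log(1 - φ/(2/3)): its argument vanishes at φ = 2/3, a logarithmic branch point, modulus 2/3.
The radius of convergence is the smallest modulus among the singular points: 2/3.
The branch term is analytic at 5/2 and contributes nothing to the residue; only the rational part matters.
At the order-2 pole 5/2 set g(φ) = (φ - (5/2))^2*(rational part) = 17*φ**2/5 + 3*φ/22 - 26/23.
Order-2 pole: residue = g'(a); g'(5/2) = 377/22, so the residue is 377/22.
List the singular points by increasing real part (a conjugate pair: the negative imaginary part first).


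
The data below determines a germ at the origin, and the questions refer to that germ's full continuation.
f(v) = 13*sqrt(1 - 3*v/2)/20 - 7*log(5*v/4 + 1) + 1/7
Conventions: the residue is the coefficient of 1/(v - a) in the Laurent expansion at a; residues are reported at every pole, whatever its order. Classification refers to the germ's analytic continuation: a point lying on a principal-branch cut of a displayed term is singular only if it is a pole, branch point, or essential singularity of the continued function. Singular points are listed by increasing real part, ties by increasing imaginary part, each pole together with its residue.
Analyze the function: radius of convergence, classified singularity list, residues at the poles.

Branch term (13/20)*sqrt(1 - v/(2/3)): its argument vanishes at v = 2/3, a square-root branch point, modulus 2/3.
Branch term (-7)*log(1 - v/(-4/5)): its argument vanishes at v = -4/5, a logarithmic branch point, modulus 4/5.
The radius of convergence is the smallest modulus among the singular points: 2/3.
List the singular points by increasing real part (a conjugate pair: the negative imaginary part first).

Radius of convergence at 0: 2/3.
At -4/5: a logarithmic branch point.
At 2/3: an algebraic (square-root) branch point.


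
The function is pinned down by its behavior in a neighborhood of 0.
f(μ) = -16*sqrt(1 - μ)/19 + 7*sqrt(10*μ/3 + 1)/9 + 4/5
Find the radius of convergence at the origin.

The radius of convergence is 3/10.

Branch term (-16/19)*sqrt(1 - μ/(1)): its argument vanishes at μ = 1, a square-root branch point, modulus 1.
Branch term (7/9)*sqrt(1 - μ/(-3/10)): its argument vanishes at μ = -3/10, a square-root branch point, modulus 3/10.
The radius of convergence is the smallest modulus among the singular points: 3/10.


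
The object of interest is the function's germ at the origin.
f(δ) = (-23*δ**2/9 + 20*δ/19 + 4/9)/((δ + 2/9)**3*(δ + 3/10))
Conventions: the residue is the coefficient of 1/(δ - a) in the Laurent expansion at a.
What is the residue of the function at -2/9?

The residue is -1403730/6517.

At the order-3 pole -2/9 set g(δ) = (δ - (-2/9))^3*f(δ) = (-23*δ**2/9 + 20*δ/19 + 4/9)/(δ + 3/10).
Order-3 pole: residue = g''(a)/2; g''(-2/9) = -2807460/6517, so the residue is -1403730/6517.


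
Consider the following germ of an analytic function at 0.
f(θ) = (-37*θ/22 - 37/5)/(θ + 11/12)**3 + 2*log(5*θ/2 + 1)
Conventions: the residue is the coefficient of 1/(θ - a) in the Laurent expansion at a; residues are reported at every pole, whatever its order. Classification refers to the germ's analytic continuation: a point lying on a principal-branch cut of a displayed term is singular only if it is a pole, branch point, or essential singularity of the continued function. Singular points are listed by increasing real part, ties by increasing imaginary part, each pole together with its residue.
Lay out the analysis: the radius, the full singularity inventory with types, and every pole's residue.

Radius of convergence at 0: 2/5.
At -11/12: a pole of order 3; residue 0.
At -2/5: a logarithmic branch point.

Denominator factor (θ + 11/12)^3: pole of order 3 at -11/12, modulus 11/12.
Branch term (2)*log(1 - θ/(-2/5)): its argument vanishes at θ = -2/5, a logarithmic branch point, modulus 2/5.
The radius of convergence is the smallest modulus among the singular points: 2/5.
The branch term is analytic at -11/12 and contributes nothing to the residue; only the rational part matters.
At the order-3 pole -11/12 set g(θ) = (θ - (-11/12))^3*(rational part) = -37*θ/22 - 37/5.
Order-3 pole: residue = g''(a)/2; g''(-11/12) = 0, so the residue is 0.
List the singular points by increasing real part (a conjugate pair: the negative imaginary part first).


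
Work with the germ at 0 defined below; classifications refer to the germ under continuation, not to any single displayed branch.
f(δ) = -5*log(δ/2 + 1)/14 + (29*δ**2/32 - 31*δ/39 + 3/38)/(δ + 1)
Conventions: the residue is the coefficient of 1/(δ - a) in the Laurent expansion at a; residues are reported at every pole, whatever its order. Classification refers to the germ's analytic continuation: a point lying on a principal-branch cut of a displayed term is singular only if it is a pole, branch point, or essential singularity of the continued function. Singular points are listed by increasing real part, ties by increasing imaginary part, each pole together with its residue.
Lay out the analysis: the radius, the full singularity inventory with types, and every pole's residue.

Denominator factor (δ + 1): pole of order 1 at -1, modulus 1.
Branch term (-5/14)*log(1 - δ/(-2)): its argument vanishes at δ = -2, a logarithmic branch point, modulus 2.
The radius of convergence is the smallest modulus among the singular points: 1.
The branch term is analytic at -1 and contributes nothing to the residue; only the rational part matters.
At the order-1 pole -1 set g(δ) = (δ - (-1))*(rational part) = 29*δ**2/32 - 31*δ/39 + 3/38.
Simple pole: residue = g(a) at a = -1, which is 42209/23712.
List the singular points by increasing real part (a conjugate pair: the negative imaginary part first).

Radius of convergence at 0: 1.
At -2: a logarithmic branch point.
At -1: a pole of order 1; residue 42209/23712.


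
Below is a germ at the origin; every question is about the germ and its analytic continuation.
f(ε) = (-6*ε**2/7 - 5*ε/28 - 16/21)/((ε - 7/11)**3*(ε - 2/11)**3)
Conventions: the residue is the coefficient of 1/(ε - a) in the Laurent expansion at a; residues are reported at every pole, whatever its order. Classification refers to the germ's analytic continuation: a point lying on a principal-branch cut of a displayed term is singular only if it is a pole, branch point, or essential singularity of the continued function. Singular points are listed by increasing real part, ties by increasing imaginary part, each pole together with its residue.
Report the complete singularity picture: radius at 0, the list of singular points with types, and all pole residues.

Denominator factor (ε - 7/11)^3: pole of order 3 at 7/11, modulus 7/11.
Denominator factor (ε - 2/11)^3: pole of order 3 at 2/11, modulus 2/11.
The radius of convergence is the smallest modulus among the singular points: 2/11.
At the order-3 pole 2/11 set g(ε) = (ε - (2/11))^3*f(ε) = (-6*ε**2/7 - 5*ε/28 - 16/21)/(ε - 7/11)**3.
Order-3 pole: residue = g''(a)/2; g''(2/11) = 26072959/43750, so the residue is 26072959/87500.
At the order-3 pole 7/11 set g(ε) = (ε - (7/11))^3*f(ε) = (-6*ε**2/7 - 5*ε/28 - 16/21)/(ε - 2/11)**3.
Order-3 pole: residue = g''(a)/2; g''(7/11) = -26072959/43750, so the residue is -26072959/87500.
List the singular points by increasing real part (a conjugate pair: the negative imaginary part first).

Radius of convergence at 0: 2/11.
At 2/11: a pole of order 3; residue 26072959/87500.
At 7/11: a pole of order 3; residue -26072959/87500.


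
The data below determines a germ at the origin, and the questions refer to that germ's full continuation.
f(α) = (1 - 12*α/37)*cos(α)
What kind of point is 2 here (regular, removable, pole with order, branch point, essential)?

The point is a regular point.

There is no denominator, hence no pole anywhere.
The factor cos(α) is entire.
So the germ continues analytically to 2.


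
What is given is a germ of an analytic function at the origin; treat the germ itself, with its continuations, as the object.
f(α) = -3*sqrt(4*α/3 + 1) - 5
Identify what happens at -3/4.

The term (-3)*sqrt(1 - α/(-3/4)) has argument 1 - -3/4/(-3/4) = 0 at -3/4: a square-root (algebraic, two-sheeted) branch point; the remaining terms are analytic or single-valued there.

The point is an algebraic (square-root) branch point.


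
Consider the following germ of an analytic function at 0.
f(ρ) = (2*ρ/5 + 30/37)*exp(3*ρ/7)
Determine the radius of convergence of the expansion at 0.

The factor exp(3*ρ/7) is entire and contributes no finite singular point.
The polynomial part has no poles.
No finite singular points: the Taylor series at 0 converges everywhere.

The radius of convergence is infinite.


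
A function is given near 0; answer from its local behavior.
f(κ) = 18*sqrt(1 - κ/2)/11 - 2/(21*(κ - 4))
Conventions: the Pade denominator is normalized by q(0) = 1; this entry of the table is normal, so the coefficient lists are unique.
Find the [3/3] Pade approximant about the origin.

The Pade approximant has numerator coefficients [767/462, -1920769/1336104, 3801047/10688832, -14985/678656]; denominator coefficients [1, -901/1446, 2147/23136, -89/46272].

Taylor coefficients needed (expand at 0): a_0 = 767/462, a_1 = -745/1848, a_2 = -367/7392, a_3 = -367/29568, a_4 = -923/236544, a_5 = -1301/946176, a_6 = -3925/7569408.
Write the denominator as Q(κ) = 1 + q1*κ + q2*κ^2 + q3*κ^3. Requiring Q*f - P = O(κ^7) with deg P <= 3 kills the coefficients of κ^4..κ^6 in Q*f:
  κ^4: a_4 + q1*a_3 + q2*a_2 + q3*a_1 = 0, i.e. -923/236544 + (-367/29568)*q1 + (-367/7392)*q2 + (-745/1848)*q3 = 0.
  κ^5: a_5 + q1*a_4 + q2*a_3 + q3*a_2 = 0, i.e. -1301/946176 + (-923/236544)*q1 + (-367/29568)*q2 + (-367/7392)*q3 = 0.
  κ^6: a_6 + q1*a_5 + q2*a_4 + q3*a_3 = 0, i.e. -3925/7569408 + (-1301/946176)*q1 + (-923/236544)*q2 + (-367/29568)*q3 = 0.
Solving this linear system: q1 = -901/1446, q2 = 2147/23136, q3 = -89/46272.
The numerator is Q*f truncated at degree 3: P0 = a_0 = 767/462; P1 = a_1 + q1*a_0 = -1920769/1336104; P2 = a_2 + q1*a_1 + q2*a_0 = 3801047/10688832; P3 = a_3 + q1*a_2 + q2*a_1 + q3*a_0 = -14985/678656.


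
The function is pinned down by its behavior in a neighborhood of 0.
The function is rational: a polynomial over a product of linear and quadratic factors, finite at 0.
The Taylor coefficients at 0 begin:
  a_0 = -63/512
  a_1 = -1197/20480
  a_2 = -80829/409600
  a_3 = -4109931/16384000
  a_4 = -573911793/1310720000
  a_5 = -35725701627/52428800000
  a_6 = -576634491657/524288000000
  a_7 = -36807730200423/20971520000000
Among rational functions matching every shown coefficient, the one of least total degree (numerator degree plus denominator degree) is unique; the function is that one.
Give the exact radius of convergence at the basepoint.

No rational of total degree below 4 reproduces all 8 coefficients; solving the [0/4] Pade equations on them gives f(j) = 35/(24*(j - 5/8)*(j + 8/3)**3), whose expansion matches every shown term.
Denominator factor (j + 8/3)^3: pole of order 3 at -8/3, modulus 8/3.
Denominator factor (j - 5/8): pole of order 1 at 5/8, modulus 5/8.
The radius of convergence is the smallest modulus among the singular points: 5/8.

The radius of convergence is 5/8.


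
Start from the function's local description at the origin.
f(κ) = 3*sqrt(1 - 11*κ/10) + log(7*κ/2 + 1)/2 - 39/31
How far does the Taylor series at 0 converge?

Branch term (1/2)*log(1 - κ/(-2/7)): its argument vanishes at κ = -2/7, a logarithmic branch point, modulus 2/7.
Branch term (3)*sqrt(1 - κ/(10/11)): its argument vanishes at κ = 10/11, a square-root branch point, modulus 10/11.
The radius of convergence is the smallest modulus among the singular points: 2/7.

The radius of convergence is 2/7.


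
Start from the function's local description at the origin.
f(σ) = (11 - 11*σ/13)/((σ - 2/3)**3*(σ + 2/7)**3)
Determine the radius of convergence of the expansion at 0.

Denominator factor (σ + 2/7)^3: pole of order 3 at -2/7, modulus 2/7.
Denominator factor (σ - 2/3)^3: pole of order 3 at 2/3, modulus 2/3.
The radius of convergence is the smallest modulus among the singular points: 2/7.

The radius of convergence is 2/7.


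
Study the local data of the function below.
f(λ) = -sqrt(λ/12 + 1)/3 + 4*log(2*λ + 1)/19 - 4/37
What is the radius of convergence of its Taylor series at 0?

The radius of convergence is 1/2.

Branch term (4/19)*log(1 - λ/(-1/2)): its argument vanishes at λ = -1/2, a logarithmic branch point, modulus 1/2.
Branch term (-1/3)*sqrt(1 - λ/(-12)): its argument vanishes at λ = -12, a square-root branch point, modulus 12.
The radius of convergence is the smallest modulus among the singular points: 1/2.


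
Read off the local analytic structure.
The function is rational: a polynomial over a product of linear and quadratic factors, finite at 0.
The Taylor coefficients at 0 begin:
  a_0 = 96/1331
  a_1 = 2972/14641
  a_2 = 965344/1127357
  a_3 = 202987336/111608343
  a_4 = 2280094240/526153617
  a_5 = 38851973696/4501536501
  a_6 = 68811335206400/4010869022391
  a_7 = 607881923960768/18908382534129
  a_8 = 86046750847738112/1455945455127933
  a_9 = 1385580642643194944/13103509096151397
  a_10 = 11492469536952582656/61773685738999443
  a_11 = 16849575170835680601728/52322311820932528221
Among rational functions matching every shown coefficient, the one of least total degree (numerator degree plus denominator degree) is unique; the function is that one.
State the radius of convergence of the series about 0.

No rational of total degree below 10 reproduces all 12 coefficients; solving the [2/8] Pade equations on them gives f(δ) = (-31*δ**2/7 - 7*δ/8 - 1)/((δ + 3/2)**2*(δ**2 + 2*δ - 11/6)**3), whose expansion matches every shown term.
Denominator factor (δ + 3/2)^2: pole of order 2 at -3/2, modulus 3/2.
Denominator factor (δ**2 + 2*δ - 11/6)^3: discriminant 34/3, real irrational roots -1 + (1/6)*sqrt(102) and -1 - (1/6)*sqrt(102); poles of order 3, moduli -1 + (1/6)*sqrt(102) and 1 + (1/6)*sqrt(102).
The radius of convergence is the smallest modulus among the singular points: -1 + (1/6)*sqrt(102).

The radius of convergence is -1 + (1/6)*sqrt(102).


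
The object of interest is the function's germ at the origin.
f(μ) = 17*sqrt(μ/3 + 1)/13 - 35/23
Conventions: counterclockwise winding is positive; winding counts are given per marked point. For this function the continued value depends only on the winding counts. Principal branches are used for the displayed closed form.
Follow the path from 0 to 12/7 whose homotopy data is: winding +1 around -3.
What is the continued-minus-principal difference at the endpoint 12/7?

The rational part is single-valued and drops out of the difference; each branch term changes only by its own monodromy.
(17/13)*sqrt(1 - μ/(-3)): winding +1 is odd, the square root flips sign, contributing -2*(17/13)*sqrt(1 - (12/7)/(-3)) = -2*(17/13)*sqrt(11/7) = -(34/91)*sqrt(77).
Summing the contributions at μ = 12/7 gives -(34/91)*sqrt(77).

Continued minus principal equals -(34/91)*sqrt(77).


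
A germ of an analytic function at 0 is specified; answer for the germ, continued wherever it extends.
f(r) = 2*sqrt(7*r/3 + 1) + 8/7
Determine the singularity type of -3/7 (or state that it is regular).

The point is an algebraic (square-root) branch point.

The term (2)*sqrt(1 - r/(-3/7)) has argument 1 - -3/7/(-3/7) = 0 at -3/7: a square-root (algebraic, two-sheeted) branch point; the remaining terms are analytic or single-valued there.


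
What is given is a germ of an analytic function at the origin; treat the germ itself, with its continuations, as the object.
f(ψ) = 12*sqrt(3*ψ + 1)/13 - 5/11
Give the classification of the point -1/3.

The term (12/13)*sqrt(1 - ψ/(-1/3)) has argument 1 - -1/3/(-1/3) = 0 at -1/3: a square-root (algebraic, two-sheeted) branch point; the remaining terms are analytic or single-valued there.

The point is an algebraic (square-root) branch point.


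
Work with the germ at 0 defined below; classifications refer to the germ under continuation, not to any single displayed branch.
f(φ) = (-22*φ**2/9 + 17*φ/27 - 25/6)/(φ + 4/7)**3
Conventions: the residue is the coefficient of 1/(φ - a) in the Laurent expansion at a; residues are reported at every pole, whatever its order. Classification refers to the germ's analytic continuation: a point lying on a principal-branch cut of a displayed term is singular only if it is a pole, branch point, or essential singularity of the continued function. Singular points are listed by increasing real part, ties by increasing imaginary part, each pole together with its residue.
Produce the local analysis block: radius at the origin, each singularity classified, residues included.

Denominator factor (φ + 4/7)^3: pole of order 3 at -4/7, modulus 4/7.
The radius of convergence is the smallest modulus among the singular points: 4/7.
At the order-3 pole -4/7 set g(φ) = (φ - (-4/7))^3*f(φ) = -22*φ**2/9 + 17*φ/27 - 25/6.
Order-3 pole: residue = g''(a)/2; g''(-4/7) = -44/9, so the residue is -22/9.

Radius of convergence at 0: 4/7.
At -4/7: a pole of order 3; residue -22/9.


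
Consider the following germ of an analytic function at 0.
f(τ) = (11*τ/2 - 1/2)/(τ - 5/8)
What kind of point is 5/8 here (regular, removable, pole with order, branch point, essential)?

The point is a pole of order 1.

The denominator factor τ - 5/8 vanishes at 5/8 and appears to the power 1; the numerator there equals 47/16, nonzero, and no other factor vanishes.
Hence a pole whose order is the multiplicity, 1.


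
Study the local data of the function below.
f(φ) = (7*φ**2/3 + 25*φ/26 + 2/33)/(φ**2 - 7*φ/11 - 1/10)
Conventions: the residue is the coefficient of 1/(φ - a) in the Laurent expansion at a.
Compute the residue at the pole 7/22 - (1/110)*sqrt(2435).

The residue is 2099/1716 - (101207/4178460)*sqrt(2435).

The factor φ**2 - 7*φ/11 - 1/10 splits as (φ - a)(φ - a') with a = 7/22 - (1/110)*sqrt(2435), a' = 7/22 + (1/110)*sqrt(2435). At the order-1 pole a set g(φ) = (φ - a)*f(φ) = [7*φ**2/3 + 25*φ/26 + 2/33] / (φ - a').
Simple pole: residue = g(a) at a = 7/22 - (1/110)*sqrt(2435), which is 2099/1716 - (101207/4178460)*sqrt(2435).


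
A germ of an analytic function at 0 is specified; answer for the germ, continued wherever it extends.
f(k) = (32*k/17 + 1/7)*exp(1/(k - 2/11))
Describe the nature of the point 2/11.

The exponent 1/(k - (2/11)) has a pole at 2/11, so exp(1/(k - (2/11))) takes every nonzero value near it: an essential singularity (not a pole of any order).

The point is an essential singularity.


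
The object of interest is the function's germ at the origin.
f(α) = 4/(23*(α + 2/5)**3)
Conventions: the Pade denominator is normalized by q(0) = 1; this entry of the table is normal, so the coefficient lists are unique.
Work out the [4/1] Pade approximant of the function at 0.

Taylor coefficients needed (expand at 0): a_0 = 125/46, a_1 = -1875/92, a_2 = 9375/92, a_3 = -78125/184, a_4 = 1171875/736, a_5 = -8203125/1472.
Write the denominator as Q(α) = 1 + q1*α. Requiring Q*f - P = O(α^6) with deg P <= 4 kills the coefficients of α^5..α^5 in Q*f:
  α^5: a_5 + q1*a_4 = 0, i.e. -8203125/1472 + (1171875/736)*q1 = 0.
Solving this linear system: q1 = 7/2.
The numerator is Q*f truncated at degree 4: P0 = a_0 = 125/46; P1 = a_1 + q1*a_0 = -250/23; P2 = a_2 + q1*a_1 = 5625/184; P3 = a_3 + q1*a_2 = -3125/46; P4 = a_4 + q1*a_3 = 78125/736.

The Pade approximant has numerator coefficients [125/46, -250/23, 5625/184, -3125/46, 78125/736]; denominator coefficients [1, 7/2].


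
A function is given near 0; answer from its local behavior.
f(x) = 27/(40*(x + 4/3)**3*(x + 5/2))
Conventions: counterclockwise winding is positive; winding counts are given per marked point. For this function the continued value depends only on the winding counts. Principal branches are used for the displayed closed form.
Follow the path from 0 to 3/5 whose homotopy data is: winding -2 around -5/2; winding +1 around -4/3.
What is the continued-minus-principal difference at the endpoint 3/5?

The function is rational, hence single-valued: continuing it around any pole returns the same value, so the difference is 0.

Continued minus principal equals 0.


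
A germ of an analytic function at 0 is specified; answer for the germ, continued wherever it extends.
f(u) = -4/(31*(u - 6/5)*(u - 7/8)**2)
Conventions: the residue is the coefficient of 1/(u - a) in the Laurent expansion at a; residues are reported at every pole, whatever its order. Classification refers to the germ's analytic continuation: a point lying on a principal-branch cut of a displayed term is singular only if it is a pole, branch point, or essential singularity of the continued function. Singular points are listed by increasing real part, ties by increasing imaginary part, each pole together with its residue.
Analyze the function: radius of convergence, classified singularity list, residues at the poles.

Radius of convergence at 0: 7/8.
At 7/8: a pole of order 2; residue 6400/5239.
At 6/5: a pole of order 1; residue -6400/5239.

Denominator factor (u - 6/5): pole of order 1 at 6/5, modulus 6/5.
Denominator factor (u - 7/8)^2: pole of order 2 at 7/8, modulus 7/8.
The radius of convergence is the smallest modulus among the singular points: 7/8.
At the order-2 pole 7/8 set g(u) = (u - (7/8))^2*f(u) = -4/(31*(u - 6/5)).
Order-2 pole: residue = g'(a); g'(7/8) = 6400/5239, so the residue is 6400/5239.
At the order-1 pole 6/5 set g(u) = (u - (6/5))*f(u) = -4/(31*(u - 7/8)**2).
Simple pole: residue = g(a) at a = 6/5, which is -6400/5239.
List the singular points by increasing real part (a conjugate pair: the negative imaginary part first).


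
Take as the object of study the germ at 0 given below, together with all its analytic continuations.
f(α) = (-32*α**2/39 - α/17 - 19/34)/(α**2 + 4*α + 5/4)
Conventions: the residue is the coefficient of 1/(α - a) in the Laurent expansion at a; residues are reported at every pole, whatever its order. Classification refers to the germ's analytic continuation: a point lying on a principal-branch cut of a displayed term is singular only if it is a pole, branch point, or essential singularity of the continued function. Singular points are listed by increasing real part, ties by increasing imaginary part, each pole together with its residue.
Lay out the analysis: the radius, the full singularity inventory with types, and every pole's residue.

Radius of convergence at 0: 2 - (1/2)*sqrt(11).
At -2 - (1/2)*sqrt(11): a pole of order 1; residue 2137/1326 + (2643/4862)*sqrt(11).
At -2 + (1/2)*sqrt(11): a pole of order 1; residue 2137/1326 - (2643/4862)*sqrt(11).

Denominator factor (α**2 + 4*α + 5/4): discriminant 11, real irrational roots -2 + (1/2)*sqrt(11) and -2 - (1/2)*sqrt(11); poles of order 1, moduli 2 - (1/2)*sqrt(11) and 2 + (1/2)*sqrt(11).
The radius of convergence is the smallest modulus among the singular points: 2 - (1/2)*sqrt(11).
The factor α**2 + 4*α + 5/4 splits as (α - a)(α - a') with a = -2 - (1/2)*sqrt(11), a' = -2 + (1/2)*sqrt(11). At the order-1 pole a set g(α) = (α - a)*f(α) = [-32*α**2/39 - α/17 - 19/34] / (α - a').
Simple pole: residue = g(a) at a = -2 - (1/2)*sqrt(11), which is 2137/1326 + (2643/4862)*sqrt(11).
The factor α**2 + 4*α + 5/4 splits as (α - a)(α - a') with a = -2 + (1/2)*sqrt(11), a' = -2 - (1/2)*sqrt(11). At the order-1 pole a set g(α) = (α - a)*f(α) = [-32*α**2/39 - α/17 - 19/34] / (α - a').
Simple pole: residue = g(a) at a = -2 + (1/2)*sqrt(11), which is 2137/1326 - (2643/4862)*sqrt(11).
List the singular points by increasing real part (a conjugate pair: the negative imaginary part first).


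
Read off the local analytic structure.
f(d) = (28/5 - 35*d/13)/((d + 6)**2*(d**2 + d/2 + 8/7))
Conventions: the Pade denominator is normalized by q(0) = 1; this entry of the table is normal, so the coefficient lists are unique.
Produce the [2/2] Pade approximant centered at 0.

The Pade approximant has numerator coefficients [49/360, -40008807377/354331710720, 13965436051/472442280960]; denominator coefficients [1, 95859115/227135712, 9040689757/10902514176].

Taylor coefficients needed (expand at 0): a_0 = 49/360, a_1 = -38269/224640, a_2 = -1519/133120, a_3 = 75607147/517570560, a_4 = -1296552103/24843386880.
Write the denominator as Q(d) = 1 + q1*d + q2*d^2. Requiring Q*f - P = O(d^5) with deg P <= 2 kills the coefficients of d^3..d^4 in Q*f:
  d^3: a_3 + q1*a_2 + q2*a_1 = 0, i.e. 75607147/517570560 + (-1519/133120)*q1 + (-38269/224640)*q2 = 0.
  d^4: a_4 + q1*a_3 + q2*a_2 = 0, i.e. -1296552103/24843386880 + (75607147/517570560)*q1 + (-1519/133120)*q2 = 0.
Solving this linear system: q1 = 95859115/227135712, q2 = 9040689757/10902514176.
The numerator is Q*f truncated at degree 2: P0 = a_0 = 49/360; P1 = a_1 + q1*a_0 = -40008807377/354331710720; P2 = a_2 + q1*a_1 + q2*a_0 = 13965436051/472442280960.


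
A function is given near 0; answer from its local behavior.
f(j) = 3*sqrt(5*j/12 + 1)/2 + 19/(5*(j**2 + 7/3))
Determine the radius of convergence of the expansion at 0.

Denominator factor (j**2 + 7/3): discriminant -28/3, complex-conjugate roots ((1/3)*sqrt(21))*i and -((1/3)*sqrt(21))*i; poles of order 1, moduli (1/3)*sqrt(21) and (1/3)*sqrt(21).
Branch term (3/2)*sqrt(1 - j/(-12/5)): its argument vanishes at j = -12/5, a square-root branch point, modulus 12/5.
The radius of convergence is the smallest modulus among the singular points: (1/3)*sqrt(21).

The radius of convergence is (1/3)*sqrt(21).


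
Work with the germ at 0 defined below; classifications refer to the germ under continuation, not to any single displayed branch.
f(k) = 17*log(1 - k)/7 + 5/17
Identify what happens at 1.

The term (17/7)*log(1 - k/(1)) has argument 1 - 1/(1) = 0 at 1: a logarithmic (infinitely-sheeted) branch point; the remaining terms are analytic or single-valued there.

The point is a logarithmic branch point.


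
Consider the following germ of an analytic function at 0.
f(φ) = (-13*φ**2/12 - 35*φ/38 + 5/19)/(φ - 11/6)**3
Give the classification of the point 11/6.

The point is a pole of order 3.

The denominator factor φ - 11/6 vanishes at 11/6 and appears to the power 3; the numerator there equals -41587/8208, nonzero, and no other factor vanishes.
Hence a pole whose order is the multiplicity, 3.


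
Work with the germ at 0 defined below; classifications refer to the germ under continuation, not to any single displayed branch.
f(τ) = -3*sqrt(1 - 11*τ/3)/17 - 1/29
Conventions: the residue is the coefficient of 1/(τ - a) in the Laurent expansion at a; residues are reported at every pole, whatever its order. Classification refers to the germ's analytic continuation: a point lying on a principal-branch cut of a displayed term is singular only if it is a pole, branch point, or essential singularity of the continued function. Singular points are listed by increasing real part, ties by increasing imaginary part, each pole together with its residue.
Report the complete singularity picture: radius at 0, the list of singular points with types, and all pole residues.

Radius of convergence at 0: 3/11.
At 3/11: an algebraic (square-root) branch point.

Branch term (-3/17)*sqrt(1 - τ/(3/11)): its argument vanishes at τ = 3/11, a square-root branch point, modulus 3/11.
The radius of convergence is the smallest modulus among the singular points: 3/11.


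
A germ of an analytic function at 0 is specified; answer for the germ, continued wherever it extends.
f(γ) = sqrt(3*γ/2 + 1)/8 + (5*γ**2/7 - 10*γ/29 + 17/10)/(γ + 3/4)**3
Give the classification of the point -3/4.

The point is a pole of order 3.

The denominator factor γ + 3/4 vanishes at -3/4 and appears to the power 3; the numerator there equals 38333/16240, nonzero, and no other factor vanishes.
The branch terms are analytic at this point.
Hence a pole whose order is the multiplicity, 3.


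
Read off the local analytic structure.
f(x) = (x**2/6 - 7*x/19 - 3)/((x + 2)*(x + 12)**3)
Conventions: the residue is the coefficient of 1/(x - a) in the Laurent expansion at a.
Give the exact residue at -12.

The residue is 91/57000.

At the order-3 pole -12 set g(x) = (x - (-12))^3*f(x) = (x**2/6 - 7*x/19 - 3)/(x + 2).
Order-3 pole: residue = g''(a)/2; g''(-12) = 91/28500, so the residue is 91/57000.


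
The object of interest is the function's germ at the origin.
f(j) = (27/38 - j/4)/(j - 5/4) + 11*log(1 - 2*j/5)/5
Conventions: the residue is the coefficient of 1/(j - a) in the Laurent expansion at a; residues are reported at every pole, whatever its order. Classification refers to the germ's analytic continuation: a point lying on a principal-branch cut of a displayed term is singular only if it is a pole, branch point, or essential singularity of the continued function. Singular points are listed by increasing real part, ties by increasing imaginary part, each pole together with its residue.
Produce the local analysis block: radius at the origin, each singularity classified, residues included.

Radius of convergence at 0: 5/4.
At 5/4: a pole of order 1; residue 121/304.
At 5/2: a logarithmic branch point.

Denominator factor (j - 5/4): pole of order 1 at 5/4, modulus 5/4.
Branch term (11/5)*log(1 - j/(5/2)): its argument vanishes at j = 5/2, a logarithmic branch point, modulus 5/2.
The radius of convergence is the smallest modulus among the singular points: 5/4.
The branch term is analytic at 5/4 and contributes nothing to the residue; only the rational part matters.
At the order-1 pole 5/4 set g(j) = (j - (5/4))*(rational part) = 27/38 - j/4.
Simple pole: residue = g(a) at a = 5/4, which is 121/304.
List the singular points by increasing real part (a conjugate pair: the negative imaginary part first).


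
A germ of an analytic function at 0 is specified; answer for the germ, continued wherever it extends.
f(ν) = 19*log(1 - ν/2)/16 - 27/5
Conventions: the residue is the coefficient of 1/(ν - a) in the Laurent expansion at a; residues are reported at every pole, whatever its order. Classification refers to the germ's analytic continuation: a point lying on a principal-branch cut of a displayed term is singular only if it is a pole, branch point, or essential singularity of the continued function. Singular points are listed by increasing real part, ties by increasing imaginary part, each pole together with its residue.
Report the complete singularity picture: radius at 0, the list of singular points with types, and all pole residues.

Radius of convergence at 0: 2.
At 2: a logarithmic branch point.

Branch term (19/16)*log(1 - ν/(2)): its argument vanishes at ν = 2, a logarithmic branch point, modulus 2.
The radius of convergence is the smallest modulus among the singular points: 2.


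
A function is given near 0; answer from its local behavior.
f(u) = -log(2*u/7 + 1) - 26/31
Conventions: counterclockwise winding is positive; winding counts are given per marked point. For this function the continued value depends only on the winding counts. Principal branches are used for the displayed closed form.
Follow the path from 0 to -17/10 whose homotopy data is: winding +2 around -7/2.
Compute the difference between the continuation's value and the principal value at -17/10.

The rational part is single-valued and drops out of the difference; each branch term changes only by its own monodromy.
(-1)*log(1 - u/(-7/2)): each positive loop around -7/2 adds 2*pi*i to the log, so winding +2 contributes (-1)*(2)*2*pi*i = -(4)*pi*i.
Summing the contributions at u = -17/10 gives -(4)*pi*i.

Continued minus principal equals -(4)*pi*i.


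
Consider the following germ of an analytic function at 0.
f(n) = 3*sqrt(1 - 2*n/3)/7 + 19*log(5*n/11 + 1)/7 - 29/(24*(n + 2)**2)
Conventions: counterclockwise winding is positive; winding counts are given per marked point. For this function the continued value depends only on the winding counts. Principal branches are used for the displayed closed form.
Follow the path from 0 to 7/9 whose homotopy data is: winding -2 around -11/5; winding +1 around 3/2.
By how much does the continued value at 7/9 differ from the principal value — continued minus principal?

Continued minus principal equals (-(2/21)*sqrt(39)) - ((76/7)*pi)*i.

The rational part is single-valued and drops out of the difference; each branch term changes only by its own monodromy.
(3/7)*sqrt(1 - n/(3/2)): winding +1 is odd, the square root flips sign, contributing -2*(3/7)*sqrt(1 - (7/9)/(3/2)) = -2*(3/7)*sqrt(13/27) = -(2/21)*sqrt(39).
(19/7)*log(1 - n/(-11/5)): each positive loop around -11/5 adds 2*pi*i to the log, so winding -2 contributes (19/7)*(-2)*2*pi*i = -(76/7)*pi*i.
Summing the contributions at n = 7/9 gives (-(2/21)*sqrt(39)) - ((76/7)*pi)*i.


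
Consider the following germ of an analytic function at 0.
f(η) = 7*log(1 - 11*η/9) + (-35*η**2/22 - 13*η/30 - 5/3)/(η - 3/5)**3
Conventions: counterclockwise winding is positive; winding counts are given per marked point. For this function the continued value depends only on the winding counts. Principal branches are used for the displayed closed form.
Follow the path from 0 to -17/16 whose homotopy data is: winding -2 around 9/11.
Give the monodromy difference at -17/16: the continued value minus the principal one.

The rational part is single-valued and drops out of the difference; each branch term changes only by its own monodromy.
(7)*log(1 - η/(9/11)): each positive loop around 9/11 adds 2*pi*i to the log, so winding -2 contributes (7)*(-2)*2*pi*i = -(28)*pi*i.
Summing the contributions at η = -17/16 gives -(28)*pi*i.

Continued minus principal equals -(28)*pi*i.


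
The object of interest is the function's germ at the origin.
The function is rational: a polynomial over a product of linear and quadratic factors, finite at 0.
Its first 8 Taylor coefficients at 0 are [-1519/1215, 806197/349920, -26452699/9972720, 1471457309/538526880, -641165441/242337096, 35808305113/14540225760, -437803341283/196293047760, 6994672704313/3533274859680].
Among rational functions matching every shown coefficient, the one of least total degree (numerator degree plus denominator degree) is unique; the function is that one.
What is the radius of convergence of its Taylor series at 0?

The radius of convergence is 9/7.

No rational of total degree below 4 reproduces all 8 coefficients; solving the [2/2] Pade equations on them gives f(ζ) = (11*ζ**2/38 + 19*ζ/32 - 31/15)/(ζ + 9/7)**2, whose expansion matches every shown term.
Denominator factor (ζ + 9/7)^2: pole of order 2 at -9/7, modulus 9/7.
The radius of convergence is the smallest modulus among the singular points: 9/7.


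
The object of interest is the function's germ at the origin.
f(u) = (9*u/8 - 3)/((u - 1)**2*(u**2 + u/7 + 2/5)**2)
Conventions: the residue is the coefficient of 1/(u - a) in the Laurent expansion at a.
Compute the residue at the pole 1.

The residue is 23275/8748.

At the order-2 pole 1 set g(u) = (u - (1))^2*f(u) = (9*u/8 - 3)/(u**2 + u/7 + 2/5)**2.
Order-2 pole: residue = g'(a); g'(1) = 23275/8748, so the residue is 23275/8748.


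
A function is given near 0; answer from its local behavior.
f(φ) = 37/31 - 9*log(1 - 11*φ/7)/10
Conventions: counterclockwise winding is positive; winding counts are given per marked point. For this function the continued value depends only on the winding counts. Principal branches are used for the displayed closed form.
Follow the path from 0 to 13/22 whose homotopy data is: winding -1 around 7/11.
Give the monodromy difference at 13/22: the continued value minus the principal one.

The rational part is single-valued and drops out of the difference; each branch term changes only by its own monodromy.
(-9/10)*log(1 - φ/(7/11)): each positive loop around 7/11 adds 2*pi*i to the log, so winding -1 contributes (-9/10)*(-1)*2*pi*i = (9/5)*pi*i.
Summing the contributions at φ = 13/22 gives (9/5)*pi*i.

Continued minus principal equals (9/5)*pi*i.


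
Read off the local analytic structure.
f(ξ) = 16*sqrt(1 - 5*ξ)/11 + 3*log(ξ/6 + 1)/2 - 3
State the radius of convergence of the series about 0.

The radius of convergence is 1/5.

Branch term (16/11)*sqrt(1 - ξ/(1/5)): its argument vanishes at ξ = 1/5, a square-root branch point, modulus 1/5.
Branch term (3/2)*log(1 - ξ/(-6)): its argument vanishes at ξ = -6, a logarithmic branch point, modulus 6.
The radius of convergence is the smallest modulus among the singular points: 1/5.


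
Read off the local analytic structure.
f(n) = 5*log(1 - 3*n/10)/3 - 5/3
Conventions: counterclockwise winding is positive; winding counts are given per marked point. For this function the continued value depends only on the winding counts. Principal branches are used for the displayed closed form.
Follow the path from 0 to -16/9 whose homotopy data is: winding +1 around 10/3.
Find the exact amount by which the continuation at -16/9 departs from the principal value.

The rational part is single-valued and drops out of the difference; each branch term changes only by its own monodromy.
(5/3)*log(1 - n/(10/3)): each positive loop around 10/3 adds 2*pi*i to the log, so winding +1 contributes (5/3)*(1)*2*pi*i = (10/3)*pi*i.
Summing the contributions at n = -16/9 gives (10/3)*pi*i.

Continued minus principal equals (10/3)*pi*i.


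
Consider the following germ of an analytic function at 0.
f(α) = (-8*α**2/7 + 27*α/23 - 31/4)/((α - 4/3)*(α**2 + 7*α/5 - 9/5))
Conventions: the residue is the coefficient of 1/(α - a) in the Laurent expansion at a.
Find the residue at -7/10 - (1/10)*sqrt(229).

The factor α**2 + 7*α/5 - 9/5 splits as (α - a)(α - a') with a = -7/10 - (1/10)*sqrt(229), a' = -7/10 + (1/10)*sqrt(229). At the order-1 pole a set g(α) = (α - a)*f(α) = [(-8*α**2/7 + 27*α/23 - 31/4)/(α - 4/3)] / (α - a').
Simple pole: residue = g(a) at a = -7/10 - (1/10)*sqrt(229), which is 177027/106904 - (5082261/24481016)*sqrt(229).

The residue is 177027/106904 - (5082261/24481016)*sqrt(229).


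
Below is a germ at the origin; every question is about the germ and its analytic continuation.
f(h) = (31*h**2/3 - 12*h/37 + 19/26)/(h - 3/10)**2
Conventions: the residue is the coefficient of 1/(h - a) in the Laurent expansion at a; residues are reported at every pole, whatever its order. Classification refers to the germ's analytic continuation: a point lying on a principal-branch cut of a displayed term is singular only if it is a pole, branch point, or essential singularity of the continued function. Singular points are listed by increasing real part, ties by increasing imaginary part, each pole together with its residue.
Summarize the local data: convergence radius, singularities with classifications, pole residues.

Radius of convergence at 0: 3/10.
At 3/10: a pole of order 2; residue 1087/185.

Denominator factor (h - 3/10)^2: pole of order 2 at 3/10, modulus 3/10.
The radius of convergence is the smallest modulus among the singular points: 3/10.
At the order-2 pole 3/10 set g(h) = (h - (3/10))^2*f(h) = 31*h**2/3 - 12*h/37 + 19/26.
Order-2 pole: residue = g'(a); g'(3/10) = 1087/185, so the residue is 1087/185.


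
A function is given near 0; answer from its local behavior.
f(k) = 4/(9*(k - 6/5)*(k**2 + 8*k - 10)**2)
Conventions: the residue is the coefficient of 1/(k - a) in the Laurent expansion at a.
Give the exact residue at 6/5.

The residue is 625/1521.

At the order-1 pole 6/5 set g(k) = (k - (6/5))*f(k) = 4/(9*(k**2 + 8*k - 10)**2).
Simple pole: residue = g(a) at a = 6/5, which is 625/1521.
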